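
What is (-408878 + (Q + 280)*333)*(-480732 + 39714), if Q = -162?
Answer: 162993196512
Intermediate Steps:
(-408878 + (Q + 280)*333)*(-480732 + 39714) = (-408878 + (-162 + 280)*333)*(-480732 + 39714) = (-408878 + 118*333)*(-441018) = (-408878 + 39294)*(-441018) = -369584*(-441018) = 162993196512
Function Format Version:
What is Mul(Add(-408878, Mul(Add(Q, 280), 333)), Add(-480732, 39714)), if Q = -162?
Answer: 162993196512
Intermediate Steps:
Mul(Add(-408878, Mul(Add(Q, 280), 333)), Add(-480732, 39714)) = Mul(Add(-408878, Mul(Add(-162, 280), 333)), Add(-480732, 39714)) = Mul(Add(-408878, Mul(118, 333)), -441018) = Mul(Add(-408878, 39294), -441018) = Mul(-369584, -441018) = 162993196512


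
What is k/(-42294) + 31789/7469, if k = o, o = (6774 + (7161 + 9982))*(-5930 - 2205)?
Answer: 207792705403/45127698 ≈ 4604.5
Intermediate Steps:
o = -194564795 (o = (6774 + 17143)*(-8135) = 23917*(-8135) = -194564795)
k = -194564795
k/(-42294) + 31789/7469 = -194564795/(-42294) + 31789/7469 = -194564795*(-1/42294) + 31789*(1/7469) = 194564795/42294 + 31789/7469 = 207792705403/45127698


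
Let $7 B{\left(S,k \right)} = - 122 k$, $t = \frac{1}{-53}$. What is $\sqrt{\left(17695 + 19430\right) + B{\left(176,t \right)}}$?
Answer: $\frac{\sqrt{5109967387}}{371} \approx 192.68$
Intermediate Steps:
$t = - \frac{1}{53} \approx -0.018868$
$B{\left(S,k \right)} = - \frac{122 k}{7}$ ($B{\left(S,k \right)} = \frac{\left(-122\right) k}{7} = - \frac{122 k}{7}$)
$\sqrt{\left(17695 + 19430\right) + B{\left(176,t \right)}} = \sqrt{\left(17695 + 19430\right) - - \frac{122}{371}} = \sqrt{37125 + \frac{122}{371}} = \sqrt{\frac{13773497}{371}} = \frac{\sqrt{5109967387}}{371}$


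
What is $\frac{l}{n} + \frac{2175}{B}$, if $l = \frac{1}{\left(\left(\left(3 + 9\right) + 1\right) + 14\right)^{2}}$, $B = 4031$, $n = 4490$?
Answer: $\frac{245490889}{454976190} \approx 0.53957$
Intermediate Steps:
$l = \frac{1}{729}$ ($l = \frac{1}{\left(\left(12 + 1\right) + 14\right)^{2}} = \frac{1}{\left(13 + 14\right)^{2}} = \frac{1}{27^{2}} = \frac{1}{729} \approx 0.0013717$)
$\frac{l}{n} + \frac{2175}{B} = \frac{1}{729 \cdot 4490} + \frac{2175}{4031} = \frac{1}{729} \cdot \frac{1}{4490} + 2175 \cdot \frac{1}{4031} = \frac{1}{3273210} + \frac{75}{139} = \frac{245490889}{454976190}$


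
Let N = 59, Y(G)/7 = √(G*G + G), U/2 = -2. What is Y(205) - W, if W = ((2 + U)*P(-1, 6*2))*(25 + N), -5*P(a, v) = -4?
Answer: 672/5 + 7*√42230 ≈ 1572.9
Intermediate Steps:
U = -4 (U = 2*(-2) = -4)
P(a, v) = ⅘ (P(a, v) = -⅕*(-4) = ⅘)
Y(G) = 7*√(G + G²) (Y(G) = 7*√(G*G + G) = 7*√(G² + G) = 7*√(G + G²))
W = -672/5 (W = ((2 - 4)*(⅘))*(25 + 59) = -2*⅘*84 = -8/5*84 = -672/5 ≈ -134.40)
Y(205) - W = 7*√(205*(1 + 205)) - 1*(-672/5) = 7*√(205*206) + 672/5 = 7*√42230 + 672/5 = 672/5 + 7*√42230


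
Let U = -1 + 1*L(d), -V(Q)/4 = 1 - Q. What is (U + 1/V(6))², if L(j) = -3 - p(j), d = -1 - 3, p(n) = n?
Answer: 1/400 ≈ 0.0025000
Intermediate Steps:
V(Q) = -4 + 4*Q (V(Q) = -4*(1 - Q) = -4 + 4*Q)
d = -4
L(j) = -3 - j
U = 0 (U = -1 + 1*(-3 - 1*(-4)) = -1 + 1*(-3 + 4) = -1 + 1*1 = -1 + 1 = 0)
(U + 1/V(6))² = (0 + 1/(-4 + 4*6))² = (0 + 1/(-4 + 24))² = (0 + 1/20)² = (1/20)² = 1/400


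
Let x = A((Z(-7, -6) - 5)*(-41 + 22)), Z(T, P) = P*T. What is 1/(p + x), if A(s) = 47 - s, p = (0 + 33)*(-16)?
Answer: 1/222 ≈ 0.0045045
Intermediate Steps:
p = -528 (p = 33*(-16) = -528)
x = 750 (x = 47 - (-6*(-7) - 5)*(-41 + 22) = 47 - (42 - 5)*(-19) = 47 - 37*(-19) = 47 - 1*(-703) = 47 + 703 = 750)
1/(p + x) = 1/(-528 + 750) = 1/222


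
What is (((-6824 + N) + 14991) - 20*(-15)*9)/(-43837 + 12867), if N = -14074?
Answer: 3207/30970 ≈ 0.10355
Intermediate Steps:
(((-6824 + N) + 14991) - 20*(-15)*9)/(-43837 + 12867) = (((-6824 - 14074) + 14991) - 20*(-15)*9)/(-43837 + 12867) = ((-20898 + 14991) + 300*9)/(-30970) = (-5907 + 2700)*(-1/30970) = -3207*(-1/30970) = 3207/30970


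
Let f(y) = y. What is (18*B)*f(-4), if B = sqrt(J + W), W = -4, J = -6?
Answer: -72*I*sqrt(10) ≈ -227.68*I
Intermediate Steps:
B = I*sqrt(10) (B = sqrt(-6 - 4) = sqrt(-10) = I*sqrt(10) ≈ 3.1623*I)
(18*B)*f(-4) = (18*(I*sqrt(10)))*(-4) = (18*I*sqrt(10))*(-4) = -72*I*sqrt(10)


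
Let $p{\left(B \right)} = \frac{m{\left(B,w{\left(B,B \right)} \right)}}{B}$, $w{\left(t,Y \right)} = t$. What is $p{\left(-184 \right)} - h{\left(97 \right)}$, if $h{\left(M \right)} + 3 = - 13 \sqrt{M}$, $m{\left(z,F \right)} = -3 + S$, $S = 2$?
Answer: $\frac{553}{184} + 13 \sqrt{97} \approx 131.04$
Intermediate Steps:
$m{\left(z,F \right)} = -1$ ($m{\left(z,F \right)} = -3 + 2 = -1$)
$h{\left(M \right)} = -3 - 13 \sqrt{M}$
$p{\left(B \right)} = - \frac{1}{B}$
$p{\left(-184 \right)} - h{\left(97 \right)} = - \frac{1}{-184} - \left(-3 - 13 \sqrt{97}\right) = \left(-1\right) \left(- \frac{1}{184}\right) + \left(3 + 13 \sqrt{97}\right) = \frac{1}{184} + \left(3 + 13 \sqrt{97}\right) = \frac{553}{184} + 13 \sqrt{97}$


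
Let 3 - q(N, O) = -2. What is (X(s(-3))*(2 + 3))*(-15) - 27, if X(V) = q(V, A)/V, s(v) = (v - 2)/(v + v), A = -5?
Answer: -477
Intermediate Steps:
q(N, O) = 5 (q(N, O) = 3 - 1*(-2) = 3 + 2 = 5)
s(v) = (-2 + v)/(2*v) (s(v) = (-2 + v)/((2*v)) = (-2 + v)*(1/(2*v)) = (-2 + v)/(2*v))
X(V) = 5/V
(X(s(-3))*(2 + 3))*(-15) - 27 = ((5/(((1/2)*(-2 - 3)/(-3))))*(2 + 3))*(-15) - 27 = ((5/(((1/2)*(-1/3)*(-5))))*5)*(-15) - 27 = ((5/(5/6))*5)*(-15) - 27 = ((5*(6/5))*5)*(-15) - 27 = (6*5)*(-15) - 27 = 30*(-15) - 27 = -450 - 27 = -477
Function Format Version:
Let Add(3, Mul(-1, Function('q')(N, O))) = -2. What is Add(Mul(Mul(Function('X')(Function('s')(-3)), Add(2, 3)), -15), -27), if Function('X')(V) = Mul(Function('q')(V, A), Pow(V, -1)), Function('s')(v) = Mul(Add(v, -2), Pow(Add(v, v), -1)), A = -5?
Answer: -477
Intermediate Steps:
Function('q')(N, O) = 5 (Function('q')(N, O) = Add(3, Mul(-1, -2)) = Add(3, 2) = 5)
Function('s')(v) = Mul(Rational(1, 2), Pow(v, -1), Add(-2, v)) (Function('s')(v) = Mul(Add(-2, v), Pow(Mul(2, v), -1)) = Mul(Add(-2, v), Mul(Rational(1, 2), Pow(v, -1))) = Mul(Rational(1, 2), Pow(v, -1), Add(-2, v)))
Function('X')(V) = Mul(5, Pow(V, -1))
Add(Mul(Mul(Function('X')(Function('s')(-3)), Add(2, 3)), -15), -27) = Add(Mul(Mul(Mul(5, Pow(Mul(Rational(1, 2), Pow(-3, -1), Add(-2, -3)), -1)), Add(2, 3)), -15), -27) = Add(Mul(Mul(Mul(5, Pow(Mul(Rational(1, 2), Rational(-1, 3), -5), -1)), 5), -15), -27) = Add(Mul(Mul(Mul(5, Pow(Rational(5, 6), -1)), 5), -15), -27) = Add(Mul(Mul(Mul(5, Rational(6, 5)), 5), -15), -27) = Add(Mul(Mul(6, 5), -15), -27) = Add(Mul(30, -15), -27) = Add(-450, -27) = -477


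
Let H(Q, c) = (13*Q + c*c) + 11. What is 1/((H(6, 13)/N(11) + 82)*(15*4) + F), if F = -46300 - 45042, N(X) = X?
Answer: -11/935162 ≈ -1.1763e-5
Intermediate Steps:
H(Q, c) = 11 + c² + 13*Q (H(Q, c) = (13*Q + c²) + 11 = (c² + 13*Q) + 11 = 11 + c² + 13*Q)
F = -91342
1/((H(6, 13)/N(11) + 82)*(15*4) + F) = 1/(((11 + 13² + 13*6)/11 + 82)*(15*4) - 91342) = 1/(((11 + 169 + 78)*(1/11) + 82)*60 - 91342) = 1/((258*(1/11) + 82)*60 - 91342) = 1/((258/11 + 82)*60 - 91342) = 1/((1160/11)*60 - 91342) = 1/(69600/11 - 91342) = 1/(-935162/11) = -11/935162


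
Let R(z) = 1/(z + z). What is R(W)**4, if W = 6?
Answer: 1/20736 ≈ 4.8225e-5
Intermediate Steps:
R(z) = 1/(2*z)
R(W)**4 = ((1/2)/6)**4 = ((1/2)*(1/6))**4 = (1/12)**4 = 1/20736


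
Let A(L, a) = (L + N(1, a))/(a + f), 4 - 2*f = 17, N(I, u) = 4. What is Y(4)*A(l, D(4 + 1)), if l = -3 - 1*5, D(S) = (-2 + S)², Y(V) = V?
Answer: -32/5 ≈ -6.4000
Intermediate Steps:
f = -13/2 (f = 2 - ½*17 = 2 - 17/2 = -13/2 ≈ -6.5000)
l = -8 (l = -3 - 5 = -8)
A(L, a) = (4 + L)/(-13/2 + a) (A(L, a) = (L + 4)/(a - 13/2) = (4 + L)/(-13/2 + a))
Y(4)*A(l, D(4 + 1)) = 4*(2*(4 - 8)/(-13 + 2*(-2 + (4 + 1))²)) = 4*(2*(-4)/(-13 + 2*(-2 + 5)²)) = 4*(2*(-4)/(-13 + 2*3²)) = 4*(2*(-4)/(-13 + 2*9)) = 4*(2*(-4)/(-13 + 18)) = 4*(2*(-4)/5) = 4*(2*(⅕)*(-4)) = 4*(-8/5) = -32/5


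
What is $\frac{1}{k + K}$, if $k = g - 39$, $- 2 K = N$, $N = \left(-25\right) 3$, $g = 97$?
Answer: $\frac{2}{191} \approx 0.010471$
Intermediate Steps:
$N = -75$
$K = \frac{75}{2}$ ($K = \left(- \frac{1}{2}\right) \left(-75\right) = \frac{75}{2} \approx 37.5$)
$k = 58$ ($k = 97 - 39 = 58$)
$\frac{1}{k + K} = \frac{1}{58 + \frac{75}{2}} = \frac{1}{\frac{191}{2}} = \frac{2}{191}$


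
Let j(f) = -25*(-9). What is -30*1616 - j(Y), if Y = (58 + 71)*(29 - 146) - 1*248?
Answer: -48705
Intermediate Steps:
Y = -15341 (Y = 129*(-117) - 248 = -15093 - 248 = -15341)
j(f) = 225
-30*1616 - j(Y) = -30*1616 - 1*225 = -48480 - 225 = -48705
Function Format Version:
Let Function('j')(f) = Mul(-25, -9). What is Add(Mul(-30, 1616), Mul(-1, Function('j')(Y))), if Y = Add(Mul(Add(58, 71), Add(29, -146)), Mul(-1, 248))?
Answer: -48705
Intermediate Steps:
Y = -15341 (Y = Add(Mul(129, -117), -248) = Add(-15093, -248) = -15341)
Function('j')(f) = 225
Add(Mul(-30, 1616), Mul(-1, Function('j')(Y))) = Add(Mul(-30, 1616), Mul(-1, 225)) = Add(-48480, -225) = -48705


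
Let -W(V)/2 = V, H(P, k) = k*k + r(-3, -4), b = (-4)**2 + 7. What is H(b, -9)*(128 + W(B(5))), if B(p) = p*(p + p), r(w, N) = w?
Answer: 2184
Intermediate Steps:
b = 23 (b = 16 + 7 = 23)
B(p) = 2*p**2 (B(p) = p*(2*p) = 2*p**2)
H(P, k) = -3 + k**2 (H(P, k) = k*k - 3 = k**2 - 3 = -3 + k**2)
W(V) = -2*V
H(b, -9)*(128 + W(B(5))) = (-3 + (-9)**2)*(128 - 4*5**2) = (-3 + 81)*(128 - 4*25) = 78*(128 - 2*50) = 78*(128 - 100) = 78*28 = 2184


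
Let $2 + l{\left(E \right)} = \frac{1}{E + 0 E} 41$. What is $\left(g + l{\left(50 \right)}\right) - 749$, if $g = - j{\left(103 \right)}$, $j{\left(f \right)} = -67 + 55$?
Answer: $- \frac{36909}{50} \approx -738.18$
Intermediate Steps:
$j{\left(f \right)} = -12$
$l{\left(E \right)} = -2 + \frac{41}{E}$ ($l{\left(E \right)} = -2 + \frac{1}{E + 0 E} 41 = -2 + \frac{1}{E + 0} \cdot 41 = -2 + \frac{1}{E} 41 = -2 + \frac{41}{E}$)
$g = 12$ ($g = \left(-1\right) \left(-12\right) = 12$)
$\left(g + l{\left(50 \right)}\right) - 749 = \left(12 - \left(2 - \frac{41}{50}\right)\right) - 749 = \left(12 + \left(-2 + 41 \cdot \frac{1}{50}\right)\right) - 749 = \left(12 + \left(-2 + \frac{41}{50}\right)\right) - 749 = \left(12 - \frac{59}{50}\right) - 749 = \frac{541}{50} - 749 = - \frac{36909}{50}$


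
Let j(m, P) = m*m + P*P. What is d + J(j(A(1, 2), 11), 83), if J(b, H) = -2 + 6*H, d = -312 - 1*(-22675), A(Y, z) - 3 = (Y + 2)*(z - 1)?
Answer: 22859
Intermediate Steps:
A(Y, z) = 3 + (-1 + z)*(2 + Y) (A(Y, z) = 3 + (Y + 2)*(z - 1) = 3 + (2 + Y)*(-1 + z) = 3 + (-1 + z)*(2 + Y))
j(m, P) = P² + m² (j(m, P) = m² + P² = P² + m²)
d = 22363 (d = -312 + 22675 = 22363)
d + J(j(A(1, 2), 11), 83) = 22363 + (-2 + 6*83) = 22363 + (-2 + 498) = 22363 + 496 = 22859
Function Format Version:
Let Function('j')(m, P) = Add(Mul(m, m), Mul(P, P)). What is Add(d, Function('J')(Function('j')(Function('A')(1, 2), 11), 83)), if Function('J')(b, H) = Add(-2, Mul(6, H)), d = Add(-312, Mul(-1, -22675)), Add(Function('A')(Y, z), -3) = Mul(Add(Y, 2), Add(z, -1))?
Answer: 22859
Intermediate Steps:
Function('A')(Y, z) = Add(3, Mul(Add(-1, z), Add(2, Y))) (Function('A')(Y, z) = Add(3, Mul(Add(Y, 2), Add(z, -1))) = Add(3, Mul(Add(2, Y), Add(-1, z))) = Add(3, Mul(Add(-1, z), Add(2, Y))))
Function('j')(m, P) = Add(Pow(P, 2), Pow(m, 2)) (Function('j')(m, P) = Add(Pow(m, 2), Pow(P, 2)) = Add(Pow(P, 2), Pow(m, 2)))
d = 22363 (d = Add(-312, 22675) = 22363)
Add(d, Function('J')(Function('j')(Function('A')(1, 2), 11), 83)) = Add(22363, Add(-2, Mul(6, 83))) = Add(22363, Add(-2, 498)) = Add(22363, 496) = 22859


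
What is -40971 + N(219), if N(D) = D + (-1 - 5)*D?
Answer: -42066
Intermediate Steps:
N(D) = -5*D (N(D) = D - 6*D = -5*D)
-40971 + N(219) = -40971 - 5*219 = -40971 - 1095 = -42066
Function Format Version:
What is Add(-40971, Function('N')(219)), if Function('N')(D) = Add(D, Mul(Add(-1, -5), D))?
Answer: -42066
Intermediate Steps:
Function('N')(D) = Mul(-5, D) (Function('N')(D) = Add(D, Mul(-6, D)) = Mul(-5, D))
Add(-40971, Function('N')(219)) = Add(-40971, Mul(-5, 219)) = Add(-40971, -1095) = -42066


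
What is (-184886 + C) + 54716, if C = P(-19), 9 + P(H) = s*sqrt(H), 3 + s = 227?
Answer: -130179 + 224*I*sqrt(19) ≈ -1.3018e+5 + 976.39*I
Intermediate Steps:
s = 224 (s = -3 + 227 = 224)
P(H) = -9 + 224*sqrt(H)
C = -9 + 224*I*sqrt(19) (C = -9 + 224*sqrt(-19) = -9 + 224*(I*sqrt(19)) = -9 + 224*I*sqrt(19) ≈ -9.0 + 976.39*I)
(-184886 + C) + 54716 = (-184886 + (-9 + 224*I*sqrt(19))) + 54716 = (-184895 + 224*I*sqrt(19)) + 54716 = -130179 + 224*I*sqrt(19)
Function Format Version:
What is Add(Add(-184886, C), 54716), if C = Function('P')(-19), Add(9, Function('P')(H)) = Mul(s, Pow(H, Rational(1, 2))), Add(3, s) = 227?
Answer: Add(-130179, Mul(224, I, Pow(19, Rational(1, 2)))) ≈ Add(-1.3018e+5, Mul(976.39, I))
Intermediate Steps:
s = 224 (s = Add(-3, 227) = 224)
Function('P')(H) = Add(-9, Mul(224, Pow(H, Rational(1, 2))))
C = Add(-9, Mul(224, I, Pow(19, Rational(1, 2)))) (C = Add(-9, Mul(224, Pow(-19, Rational(1, 2)))) = Add(-9, Mul(224, Mul(I, Pow(19, Rational(1, 2))))) = Add(-9, Mul(224, I, Pow(19, Rational(1, 2)))) ≈ Add(-9.0000, Mul(976.39, I)))
Add(Add(-184886, C), 54716) = Add(Add(-184886, Add(-9, Mul(224, I, Pow(19, Rational(1, 2))))), 54716) = Add(Add(-184895, Mul(224, I, Pow(19, Rational(1, 2)))), 54716) = Add(-130179, Mul(224, I, Pow(19, Rational(1, 2))))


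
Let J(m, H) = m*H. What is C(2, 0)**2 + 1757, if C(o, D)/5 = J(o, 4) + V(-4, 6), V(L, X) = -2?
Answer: 2657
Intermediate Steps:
J(m, H) = H*m
C(o, D) = -10 + 20*o (C(o, D) = 5*(4*o - 2) = 5*(-2 + 4*o) = -10 + 20*o)
C(2, 0)**2 + 1757 = (-10 + 20*2)**2 + 1757 = (-10 + 40)**2 + 1757 = 30**2 + 1757 = 900 + 1757 = 2657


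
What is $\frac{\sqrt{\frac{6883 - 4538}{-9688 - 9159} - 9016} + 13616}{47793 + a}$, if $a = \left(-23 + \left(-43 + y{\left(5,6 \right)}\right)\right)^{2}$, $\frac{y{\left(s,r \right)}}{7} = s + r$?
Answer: $\frac{6808}{23957} + \frac{i \sqrt{3202612227759}}{903035158} \approx 0.28418 + 0.0019817 i$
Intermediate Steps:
$y{\left(s,r \right)} = 7 r + 7 s$ ($y{\left(s,r \right)} = 7 \left(s + r\right) = 7 \left(r + s\right) = 7 r + 7 s$)
$a = 121$ ($a = \left(-23 + \left(-43 + \left(7 \cdot 6 + 7 \cdot 5\right)\right)\right)^{2} = \left(-23 + \left(-43 + \left(42 + 35\right)\right)\right)^{2} = \left(-23 + \left(-43 + 77\right)\right)^{2} = \left(-23 + 34\right)^{2} = 11^{2} = 121$)
$\frac{\sqrt{\frac{6883 - 4538}{-9688 - 9159} - 9016} + 13616}{47793 + a} = \frac{\sqrt{\frac{6883 - 4538}{-9688 - 9159} - 9016} + 13616}{47793 + 121} = \frac{\sqrt{\frac{2345}{-18847} - 9016} + 13616}{47914} = \left(\sqrt{2345 \left(- \frac{1}{18847}\right) - 9016} + 13616\right) \frac{1}{47914} = \left(\sqrt{- \frac{2345}{18847} - 9016} + 13616\right) \frac{1}{47914} = \left(\sqrt{- \frac{169926897}{18847}} + 13616\right) \frac{1}{47914} = \left(\frac{i \sqrt{3202612227759}}{18847} + 13616\right) \frac{1}{47914} = \left(13616 + \frac{i \sqrt{3202612227759}}{18847}\right) \frac{1}{47914} = \frac{6808}{23957} + \frac{i \sqrt{3202612227759}}{903035158}$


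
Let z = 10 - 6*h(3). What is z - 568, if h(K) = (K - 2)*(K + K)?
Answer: -594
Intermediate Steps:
h(K) = 2*K*(-2 + K) (h(K) = (-2 + K)*(2*K) = 2*K*(-2 + K))
z = -26 (z = 10 - 12*3*(-2 + 3) = 10 - 12*3 = 10 - 6*6 = 10 - 36 = -26)
z - 568 = -26 - 568 = -594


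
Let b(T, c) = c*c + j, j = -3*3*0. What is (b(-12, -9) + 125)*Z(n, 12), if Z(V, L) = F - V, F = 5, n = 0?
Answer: 1030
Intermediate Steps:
j = 0 (j = -9*0 = 0)
b(T, c) = c² (b(T, c) = c*c + 0 = c² + 0 = c²)
Z(V, L) = 5 - V
(b(-12, -9) + 125)*Z(n, 12) = ((-9)² + 125)*(5 - 1*0) = (81 + 125)*(5 + 0) = 206*5 = 1030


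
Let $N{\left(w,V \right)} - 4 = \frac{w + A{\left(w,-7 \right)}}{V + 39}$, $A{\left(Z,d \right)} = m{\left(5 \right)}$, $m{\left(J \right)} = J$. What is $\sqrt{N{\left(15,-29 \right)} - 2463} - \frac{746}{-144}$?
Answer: $\frac{373}{72} + 3 i \sqrt{273} \approx 5.1806 + 49.568 i$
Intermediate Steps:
$A{\left(Z,d \right)} = 5$
$N{\left(w,V \right)} = 4 + \frac{5 + w}{39 + V}$ ($N{\left(w,V \right)} = 4 + \frac{w + 5}{V + 39} = 4 + \frac{5 + w}{39 + V}$)
$\sqrt{N{\left(15,-29 \right)} - 2463} - \frac{746}{-144} = \sqrt{\frac{161 + 15 + 4 \left(-29\right)}{39 - 29} - 2463} - \frac{746}{-144} = \sqrt{\frac{161 + 15 - 116}{10} - 2463} - 746 \left(- \frac{1}{144}\right) = \sqrt{\frac{1}{10} \cdot 60 - 2463} - - \frac{373}{72} = \sqrt{6 - 2463} + \frac{373}{72} = \sqrt{-2457} + \frac{373}{72} = 3 i \sqrt{273} + \frac{373}{72} = \frac{373}{72} + 3 i \sqrt{273}$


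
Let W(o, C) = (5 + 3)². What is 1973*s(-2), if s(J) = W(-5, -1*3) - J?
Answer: 130218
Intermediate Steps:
W(o, C) = 64 (W(o, C) = 8² = 64)
s(J) = 64 - J
1973*s(-2) = 1973*(64 - 1*(-2)) = 1973*(64 + 2) = 1973*66 = 130218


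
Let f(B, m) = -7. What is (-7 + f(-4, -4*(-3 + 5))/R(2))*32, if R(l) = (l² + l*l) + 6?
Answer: -240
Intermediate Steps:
R(l) = 6 + 2*l² (R(l) = (l² + l²) + 6 = 2*l² + 6 = 6 + 2*l²)
(-7 + f(-4, -4*(-3 + 5))/R(2))*32 = (-7 - 7/(6 + 2*2²))*32 = (-7 - 7/(6 + 2*4))*32 = (-7 - 7/(6 + 8))*32 = (-7 - 7/14)*32 = (-7 - 7*1/14)*32 = (-7 - ½)*32 = -15/2*32 = -240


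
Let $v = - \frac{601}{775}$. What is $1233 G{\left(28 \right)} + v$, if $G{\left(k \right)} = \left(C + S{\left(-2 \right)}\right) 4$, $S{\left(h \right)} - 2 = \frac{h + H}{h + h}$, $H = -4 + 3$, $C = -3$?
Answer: $- \frac{956176}{775} \approx -1233.8$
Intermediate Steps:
$v = - \frac{601}{775}$ ($v = \left(-601\right) \frac{1}{775} = - \frac{601}{775} \approx -0.77548$)
$H = -1$
$S{\left(h \right)} = 2 + \frac{-1 + h}{2 h}$ ($S{\left(h \right)} = 2 + \frac{h - 1}{h + h} = 2 + \frac{-1 + h}{2 h}$)
$G{\left(k \right)} = -1$ ($G{\left(k \right)} = \left(-3 + \frac{-1 + 5 \left(-2\right)}{2 \left(-2\right)}\right) 4 = \left(-3 + \frac{1}{2} \left(- \frac{1}{2}\right) \left(-1 - 10\right)\right) 4 = \left(-3 + \frac{1}{2} \left(- \frac{1}{2}\right) \left(-11\right)\right) 4 = \left(-3 + \frac{11}{4}\right) 4 = \left(- \frac{1}{4}\right) 4 = -1$)
$1233 G{\left(28 \right)} + v = 1233 \left(-1\right) - \frac{601}{775} = -1233 - \frac{601}{775} = - \frac{956176}{775}$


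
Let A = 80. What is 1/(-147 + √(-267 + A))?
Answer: -147/21796 - I*√187/21796 ≈ -0.0067444 - 0.0006274*I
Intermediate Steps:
1/(-147 + √(-267 + A)) = 1/(-147 + √(-267 + 80)) = 1/(-147 + √(-187)) = 1/(-147 + I*√187)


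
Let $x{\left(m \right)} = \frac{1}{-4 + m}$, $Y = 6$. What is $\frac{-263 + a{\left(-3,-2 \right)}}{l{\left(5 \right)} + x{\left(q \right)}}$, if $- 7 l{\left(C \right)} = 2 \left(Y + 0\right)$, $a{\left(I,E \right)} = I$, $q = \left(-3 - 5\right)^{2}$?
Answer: $\frac{111720}{713} \approx 156.69$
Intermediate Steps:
$q = 64$ ($q = \left(-8\right)^{2} = 64$)
$l{\left(C \right)} = - \frac{12}{7}$ ($l{\left(C \right)} = - \frac{2 \left(6 + 0\right)}{7} = - \frac{2 \cdot 6}{7} = \left(- \frac{1}{7}\right) 12 = - \frac{12}{7}$)
$\frac{-263 + a{\left(-3,-2 \right)}}{l{\left(5 \right)} + x{\left(q \right)}} = \frac{-263 - 3}{- \frac{12}{7} + \frac{1}{-4 + 64}} = - \frac{266}{- \frac{12}{7} + \frac{1}{60}} = - \frac{266}{- \frac{713}{420}} = \left(-266\right) \left(- \frac{420}{713}\right) = \frac{111720}{713}$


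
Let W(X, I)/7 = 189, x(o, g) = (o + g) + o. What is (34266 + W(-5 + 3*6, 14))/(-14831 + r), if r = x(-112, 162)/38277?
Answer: -1362240153/567686249 ≈ -2.3996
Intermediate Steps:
x(o, g) = g + 2*o (x(o, g) = (g + o) + o = g + 2*o)
W(X, I) = 1323 (W(X, I) = 7*189 = 1323)
r = -62/38277 (r = (162 + 2*(-112))/38277 = (162 - 224)*(1/38277) = -62*1/38277 = -62/38277 ≈ -0.0016198)
(34266 + W(-5 + 3*6, 14))/(-14831 + r) = (34266 + 1323)/(-14831 - 62/38277) = 35589/(-567686249/38277) = 35589*(-38277/567686249) = -1362240153/567686249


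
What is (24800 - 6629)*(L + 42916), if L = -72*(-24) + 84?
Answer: 812752488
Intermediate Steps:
L = 1812 (L = 1728 + 84 = 1812)
(24800 - 6629)*(L + 42916) = (24800 - 6629)*(1812 + 42916) = 18171*44728 = 812752488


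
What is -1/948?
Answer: -1/948 ≈ -0.0010549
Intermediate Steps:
-1/948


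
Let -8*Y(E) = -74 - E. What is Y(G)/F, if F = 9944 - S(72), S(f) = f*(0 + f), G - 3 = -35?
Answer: 3/2720 ≈ 0.0011029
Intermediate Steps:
G = -32 (G = 3 - 35 = -32)
Y(E) = 37/4 + E/8 (Y(E) = -(-74 - E)/8 = 37/4 + E/8)
S(f) = f² (S(f) = f*f = f²)
F = 4760 (F = 9944 - 1*72² = 9944 - 1*5184 = 9944 - 5184 = 4760)
Y(G)/F = (37/4 + (⅛)*(-32))/4760 = (37/4 - 4)*(1/4760) = (21/4)*(1/4760) = 3/2720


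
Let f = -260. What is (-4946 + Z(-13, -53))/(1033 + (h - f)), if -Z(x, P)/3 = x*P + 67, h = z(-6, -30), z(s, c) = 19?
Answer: -3607/656 ≈ -5.4985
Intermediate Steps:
h = 19
Z(x, P) = -201 - 3*P*x (Z(x, P) = -3*(x*P + 67) = -3*(P*x + 67) = -3*(67 + P*x) = -201 - 3*P*x)
(-4946 + Z(-13, -53))/(1033 + (h - f)) = (-4946 + (-201 - 3*(-53)*(-13)))/(1033 + (19 - 1*(-260))) = (-4946 + (-201 - 2067))/(1033 + (19 + 260)) = (-4946 - 2268)/(1033 + 279) = -7214/1312 = -7214*1/1312 = -3607/656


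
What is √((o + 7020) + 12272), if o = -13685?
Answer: 3*√623 ≈ 74.880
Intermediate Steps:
√((o + 7020) + 12272) = √((-13685 + 7020) + 12272) = √(-6665 + 12272) = √5607 = 3*√623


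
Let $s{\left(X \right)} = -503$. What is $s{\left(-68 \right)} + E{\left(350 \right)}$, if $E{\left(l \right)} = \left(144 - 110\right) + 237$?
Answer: $-232$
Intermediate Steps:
$E{\left(l \right)} = 271$ ($E{\left(l \right)} = 34 + 237 = 271$)
$s{\left(-68 \right)} + E{\left(350 \right)} = -503 + 271 = -232$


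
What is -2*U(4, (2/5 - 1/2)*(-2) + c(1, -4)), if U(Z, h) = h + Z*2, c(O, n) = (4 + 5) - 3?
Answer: -142/5 ≈ -28.400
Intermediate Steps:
c(O, n) = 6 (c(O, n) = 9 - 3 = 6)
U(Z, h) = h + 2*Z
-2*U(4, (2/5 - 1/2)*(-2) + c(1, -4)) = -2*(((2/5 - 1/2)*(-2) + 6) + 2*4) = -2*(((2*(⅕) - 1*½)*(-2) + 6) + 8) = -2*(((⅖ - ½)*(-2) + 6) + 8) = -2*((-⅒*(-2) + 6) + 8) = -2*((⅕ + 6) + 8) = -2*(31/5 + 8) = -2*71/5 = -142/5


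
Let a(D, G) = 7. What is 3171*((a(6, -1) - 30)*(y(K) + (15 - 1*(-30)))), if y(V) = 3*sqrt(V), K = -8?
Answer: -3281985 - 437598*I*sqrt(2) ≈ -3.282e+6 - 6.1886e+5*I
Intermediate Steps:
3171*((a(6, -1) - 30)*(y(K) + (15 - 1*(-30)))) = 3171*((7 - 30)*(3*sqrt(-8) + (15 - 1*(-30)))) = 3171*(-23*(3*(2*I*sqrt(2)) + (15 + 30))) = 3171*(-23*(6*I*sqrt(2) + 45)) = 3171*(-23*(45 + 6*I*sqrt(2))) = 3171*(-1035 - 138*I*sqrt(2)) = -3281985 - 437598*I*sqrt(2)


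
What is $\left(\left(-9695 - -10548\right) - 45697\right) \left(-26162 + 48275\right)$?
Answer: $-991635372$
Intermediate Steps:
$\left(\left(-9695 - -10548\right) - 45697\right) \left(-26162 + 48275\right) = \left(\left(-9695 + 10548\right) - 45697\right) 22113 = \left(853 - 45697\right) 22113 = \left(-44844\right) 22113 = -991635372$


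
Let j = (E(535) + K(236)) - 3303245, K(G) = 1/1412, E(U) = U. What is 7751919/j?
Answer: -10945709628/4663426519 ≈ -2.3471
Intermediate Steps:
K(G) = 1/1412
j = -4663426519/1412 (j = (535 + 1/1412) - 3303245 = 755421/1412 - 3303245 = -4663426519/1412 ≈ -3.3027e+6)
7751919/j = 7751919/(-4663426519/1412) = 7751919*(-1412/4663426519) = -10945709628/4663426519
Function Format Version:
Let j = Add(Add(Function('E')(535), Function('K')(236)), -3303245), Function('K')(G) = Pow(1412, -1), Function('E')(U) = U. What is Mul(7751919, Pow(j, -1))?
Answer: Rational(-10945709628, 4663426519) ≈ -2.3471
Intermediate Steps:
Function('K')(G) = Rational(1, 1412)
j = Rational(-4663426519, 1412) (j = Add(Add(535, Rational(1, 1412)), -3303245) = Add(Rational(755421, 1412), -3303245) = Rational(-4663426519, 1412) ≈ -3.3027e+6)
Mul(7751919, Pow(j, -1)) = Mul(7751919, Pow(Rational(-4663426519, 1412), -1)) = Mul(7751919, Rational(-1412, 4663426519)) = Rational(-10945709628, 4663426519)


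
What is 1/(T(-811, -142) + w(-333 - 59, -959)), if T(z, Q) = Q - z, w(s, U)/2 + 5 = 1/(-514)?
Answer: 257/169362 ≈ 0.0015175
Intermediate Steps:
w(s, U) = -2571/257 (w(s, U) = -10 + 2/(-514) = -10 + 2*(-1/514) = -10 - 1/257 = -2571/257)
1/(T(-811, -142) + w(-333 - 59, -959)) = 1/((-142 - 1*(-811)) - 2571/257) = 1/((-142 + 811) - 2571/257) = 1/(669 - 2571/257) = 1/(169362/257) = 257/169362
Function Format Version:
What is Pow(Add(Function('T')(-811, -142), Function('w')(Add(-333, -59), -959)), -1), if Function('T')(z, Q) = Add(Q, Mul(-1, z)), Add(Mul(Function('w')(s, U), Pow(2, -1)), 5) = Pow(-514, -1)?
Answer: Rational(257, 169362) ≈ 0.0015175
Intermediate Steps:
Function('w')(s, U) = Rational(-2571, 257) (Function('w')(s, U) = Add(-10, Mul(2, Pow(-514, -1))) = Add(-10, Mul(2, Rational(-1, 514))) = Add(-10, Rational(-1, 257)) = Rational(-2571, 257))
Pow(Add(Function('T')(-811, -142), Function('w')(Add(-333, -59), -959)), -1) = Pow(Add(Add(-142, Mul(-1, -811)), Rational(-2571, 257)), -1) = Pow(Add(Add(-142, 811), Rational(-2571, 257)), -1) = Pow(Add(669, Rational(-2571, 257)), -1) = Pow(Rational(169362, 257), -1) = Rational(257, 169362)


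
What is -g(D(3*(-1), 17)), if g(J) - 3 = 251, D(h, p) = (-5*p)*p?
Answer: -254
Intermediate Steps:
D(h, p) = -5*p**2
g(J) = 254 (g(J) = 3 + 251 = 254)
-g(D(3*(-1), 17)) = -1*254 = -254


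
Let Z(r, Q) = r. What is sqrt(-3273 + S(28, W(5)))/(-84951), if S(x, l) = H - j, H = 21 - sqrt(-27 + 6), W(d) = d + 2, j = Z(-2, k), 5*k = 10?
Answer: -sqrt(-3250 - I*sqrt(21))/84951 ≈ -4.7312e-7 + 0.00067108*I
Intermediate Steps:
k = 2 (k = (1/5)*10 = 2)
j = -2
W(d) = 2 + d
H = 21 - I*sqrt(21) (H = 21 - sqrt(-21) = 21 - I*sqrt(21) ≈ 21.0 - 4.5826*I)
S(x, l) = 23 - I*sqrt(21) (S(x, l) = (21 - I*sqrt(21)) - 1*(-2) = (21 - I*sqrt(21)) + 2 = 23 - I*sqrt(21))
sqrt(-3273 + S(28, W(5)))/(-84951) = sqrt(-3273 + (23 - I*sqrt(21)))/(-84951) = sqrt(-3250 - I*sqrt(21))*(-1/84951) = -sqrt(-3250 - I*sqrt(21))/84951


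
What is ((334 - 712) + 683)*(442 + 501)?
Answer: 287615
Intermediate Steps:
((334 - 712) + 683)*(442 + 501) = (-378 + 683)*943 = 305*943 = 287615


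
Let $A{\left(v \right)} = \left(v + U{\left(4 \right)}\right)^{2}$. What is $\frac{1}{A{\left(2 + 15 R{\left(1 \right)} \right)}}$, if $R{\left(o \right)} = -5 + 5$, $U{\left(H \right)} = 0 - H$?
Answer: $\frac{1}{4} \approx 0.25$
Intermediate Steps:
$U{\left(H \right)} = - H$
$R{\left(o \right)} = 0$
$A{\left(v \right)} = \left(-4 + v\right)^{2}$ ($A{\left(v \right)} = \left(v - 4\right)^{2} = \left(-4 + v\right)^{2}$)
$\frac{1}{A{\left(2 + 15 R{\left(1 \right)} \right)}} = \frac{1}{\left(-4 + \left(2 + 15 \cdot 0\right)\right)^{2}} = \frac{1}{\left(-4 + \left(2 + 0\right)\right)^{2}} = \frac{1}{\left(-4 + 2\right)^{2}} = \frac{1}{\left(-2\right)^{2}} = \frac{1}{4}$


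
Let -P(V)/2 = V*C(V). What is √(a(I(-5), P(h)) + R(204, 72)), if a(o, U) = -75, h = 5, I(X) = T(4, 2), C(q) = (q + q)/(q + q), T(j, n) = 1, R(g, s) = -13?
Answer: 2*I*√22 ≈ 9.3808*I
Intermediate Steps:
C(q) = 1 (C(q) = (2*q)/((2*q)) = (2*q)*(1/(2*q)) = 1)
I(X) = 1
P(V) = -2*V
√(a(I(-5), P(h)) + R(204, 72)) = √(-75 - 13) = √(-88) = 2*I*√22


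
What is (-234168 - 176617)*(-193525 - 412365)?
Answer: 248890523650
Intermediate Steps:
(-234168 - 176617)*(-193525 - 412365) = -410785*(-605890) = 248890523650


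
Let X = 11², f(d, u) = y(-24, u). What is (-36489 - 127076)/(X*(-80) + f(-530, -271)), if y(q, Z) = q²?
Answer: 163565/9104 ≈ 17.966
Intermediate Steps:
f(d, u) = 576 (f(d, u) = (-24)² = 576)
X = 121
(-36489 - 127076)/(X*(-80) + f(-530, -271)) = (-36489 - 127076)/(121*(-80) + 576) = -163565/(-9680 + 576) = -163565/(-9104) = -163565*(-1/9104) = 163565/9104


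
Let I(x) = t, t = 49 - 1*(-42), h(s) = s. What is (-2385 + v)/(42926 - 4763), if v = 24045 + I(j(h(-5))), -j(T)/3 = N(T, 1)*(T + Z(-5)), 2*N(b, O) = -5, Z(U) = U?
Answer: 21751/38163 ≈ 0.56995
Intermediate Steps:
N(b, O) = -5/2 (N(b, O) = (½)*(-5) = -5/2)
j(T) = -75/2 + 15*T/2 (j(T) = -(-15)*(T - 5)/2 = -(-15)*(-5 + T)/2 = -3*(25/2 - 5*T/2) = -75/2 + 15*T/2)
t = 91 (t = 49 + 42 = 91)
I(x) = 91
v = 24136 (v = 24045 + 91 = 24136)
(-2385 + v)/(42926 - 4763) = (-2385 + 24136)/(42926 - 4763) = 21751/38163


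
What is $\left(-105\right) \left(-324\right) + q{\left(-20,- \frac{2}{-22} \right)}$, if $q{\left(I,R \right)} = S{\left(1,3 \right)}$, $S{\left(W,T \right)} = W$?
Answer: $34021$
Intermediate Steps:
$q{\left(I,R \right)} = 1$
$\left(-105\right) \left(-324\right) + q{\left(-20,- \frac{2}{-22} \right)} = \left(-105\right) \left(-324\right) + 1 = 34020 + 1 = 34021$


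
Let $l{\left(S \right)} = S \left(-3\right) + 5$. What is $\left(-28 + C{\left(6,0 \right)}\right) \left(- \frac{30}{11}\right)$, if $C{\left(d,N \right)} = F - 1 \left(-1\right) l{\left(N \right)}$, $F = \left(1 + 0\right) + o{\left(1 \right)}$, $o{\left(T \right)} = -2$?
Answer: $\frac{720}{11} \approx 65.455$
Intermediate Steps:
$l{\left(S \right)} = 5 - 3 S$ ($l{\left(S \right)} = - 3 S + 5 = 5 - 3 S$)
$F = -1$ ($F = \left(1 + 0\right) - 2 = 1 - 2 = -1$)
$C{\left(d,N \right)} = 4 - 3 N$ ($C{\left(d,N \right)} = -1 - 1 \left(-1\right) \left(5 - 3 N\right) = -1 - - (5 - 3 N) = -1 - \left(-5 + 3 N\right) = 4 - 3 N$)
$\left(-28 + C{\left(6,0 \right)}\right) \left(- \frac{30}{11}\right) = \left(-28 + \left(4 - 0\right)\right) \left(- \frac{30}{11}\right) = \left(-28 + \left(4 + 0\right)\right) \left(\left(-30\right) \frac{1}{11}\right) = \left(-28 + 4\right) \left(- \frac{30}{11}\right) = \left(-24\right) \left(- \frac{30}{11}\right) = \frac{720}{11}$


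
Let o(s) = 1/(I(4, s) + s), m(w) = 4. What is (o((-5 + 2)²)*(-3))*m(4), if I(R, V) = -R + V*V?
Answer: -6/43 ≈ -0.13953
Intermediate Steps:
I(R, V) = V² - R (I(R, V) = -R + V² = V² - R)
o(s) = 1/(-4 + s + s²) (o(s) = 1/((s² - 1*4) + s) = 1/((s² - 4) + s) = 1/((-4 + s²) + s) = 1/(-4 + s + s²))
(o((-5 + 2)²)*(-3))*m(4) = (-3/(-4 + (-5 + 2)² + ((-5 + 2)²)²))*4 = (-3/(-4 + (-3)² + ((-3)²)²))*4 = (-3/(-4 + 9 + 9²))*4 = (-3/(-4 + 9 + 81))*4 = (-3/86)*4 = ((1/86)*(-3))*4 = -3/86*4 = -6/43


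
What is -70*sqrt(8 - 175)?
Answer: -70*I*sqrt(167) ≈ -904.6*I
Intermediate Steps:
-70*sqrt(8 - 175) = -70*I*sqrt(167)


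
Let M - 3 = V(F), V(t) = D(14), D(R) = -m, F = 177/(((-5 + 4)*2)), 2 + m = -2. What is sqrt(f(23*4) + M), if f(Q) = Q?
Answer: 3*sqrt(11) ≈ 9.9499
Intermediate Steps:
m = -4 (m = -2 - 2 = -4)
F = -177/2 (F = 177/((-1*2)) = 177/(-2) = 177*(-1/2) = -177/2 ≈ -88.500)
D(R) = 4 (D(R) = -1*(-4) = 4)
V(t) = 4
M = 7 (M = 3 + 4 = 7)
sqrt(f(23*4) + M) = sqrt(23*4 + 7) = sqrt(92 + 7) = sqrt(99) = 3*sqrt(11)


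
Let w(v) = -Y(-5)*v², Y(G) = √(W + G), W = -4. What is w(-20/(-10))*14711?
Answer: -176532*I ≈ -1.7653e+5*I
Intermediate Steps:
Y(G) = √(-4 + G)
w(v) = -3*I*v² (w(v) = -√(-4 - 5)*v² = -√(-9)*v² = -3*I*v²)
w(-20/(-10))*14711 = -3*I*(-20/(-10))²*14711 = -3*I*(-20*(-⅒))²*14711 = -3*I*2²*14711 = -3*I*4*14711 = -12*I*14711 = -176532*I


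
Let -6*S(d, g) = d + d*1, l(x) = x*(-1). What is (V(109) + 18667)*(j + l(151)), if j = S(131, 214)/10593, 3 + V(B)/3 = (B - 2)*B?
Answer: -23403552520/2889 ≈ -8.1009e+6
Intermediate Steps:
l(x) = -x
S(d, g) = -d/3 (S(d, g) = -(d + d*1)/6 = -(d + d)/6 = -d/3)
V(B) = -9 + 3*B*(-2 + B) (V(B) = -9 + 3*((B - 2)*B) = -9 + 3*((-2 + B)*B) = -9 + 3*(B*(-2 + B)) = -9 + 3*B*(-2 + B))
j = -131/31779 (j = -⅓*131/10593 = -131/3*1/10593 = -131/31779 ≈ -0.0041222)
(V(109) + 18667)*(j + l(151)) = ((-9 - 6*109 + 3*109²) + 18667)*(-131/31779 - 1*151) = ((-9 - 654 + 3*11881) + 18667)*(-131/31779 - 151) = ((-9 - 654 + 35643) + 18667)*(-4798760/31779) = (34980 + 18667)*(-4798760/31779) = 53647*(-4798760/31779) = -23403552520/2889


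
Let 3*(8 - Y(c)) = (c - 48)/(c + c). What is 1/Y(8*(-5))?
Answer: 30/229 ≈ 0.13100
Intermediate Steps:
Y(c) = 8 - (-48 + c)/(6*c) (Y(c) = 8 - (c - 48)/(3*(c + c)) = 8 - (-48 + c)/(3*(2*c)) = 8 - (-48 + c)*1/(2*c)/3 = 8 - (-48 + c)/(6*c))
1/Y(8*(-5)) = 1/(47/6 + 8/((8*(-5)))) = 1/(47/6 + 8/(-40)) = 1/(47/6 + 8*(-1/40)) = 1/(47/6 - 1/5) = 1/(229/30) = 30/229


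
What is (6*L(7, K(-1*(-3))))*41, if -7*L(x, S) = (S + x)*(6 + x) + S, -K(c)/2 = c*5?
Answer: 11562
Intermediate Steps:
K(c) = -10*c (K(c) = -2*c*5 = -10*c)
L(x, S) = -S/7 - (6 + x)*(S + x)/7 (L(x, S) = -((S + x)*(6 + x) + S)/7 = -((6 + x)*(S + x) + S)/7 = -(S + (6 + x)*(S + x))/7 = -S/7 - (6 + x)*(S + x)/7)
(6*L(7, K(-1*(-3))))*41 = (6*(-(-10)*(-1*(-3)) - 6/7*7 - ⅐*7² - ⅐*(-(-10)*(-3))*7))*41 = (6*(-(-10)*3 - 6 - ⅐*49 - ⅐*(-10*3)*7))*41 = (6*(-1*(-30) - 6 - 7 - ⅐*(-30)*7))*41 = (6*(30 - 6 - 7 + 30))*41 = (6*47)*41 = 282*41 = 11562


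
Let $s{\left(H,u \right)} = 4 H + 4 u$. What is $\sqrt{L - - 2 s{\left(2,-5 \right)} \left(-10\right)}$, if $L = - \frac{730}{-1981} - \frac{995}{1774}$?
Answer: $\frac{\sqrt{2961687030108590}}{3514294} \approx 15.486$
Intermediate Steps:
$L = - \frac{676075}{3514294}$ ($L = \left(-730\right) \left(- \frac{1}{1981}\right) - \frac{995}{1774} = \frac{730}{1981} - \frac{995}{1774} = - \frac{676075}{3514294} \approx -0.19238$)
$\sqrt{L - - 2 s{\left(2,-5 \right)} \left(-10\right)} = \sqrt{- \frac{676075}{3514294} - - 2 \left(4 \cdot 2 + 4 \left(-5\right)\right) \left(-10\right)} = \sqrt{- \frac{676075}{3514294} - - 2 \left(8 - 20\right) \left(-10\right)} = \sqrt{- \frac{676075}{3514294} - \left(-2\right) \left(-12\right) \left(-10\right)} = \sqrt{- \frac{676075}{3514294} - 24 \left(-10\right)} = \sqrt{- \frac{676075}{3514294} - -240} = \sqrt{- \frac{676075}{3514294} + 240} = \sqrt{\frac{842754485}{3514294}} = \frac{\sqrt{2961687030108590}}{3514294}$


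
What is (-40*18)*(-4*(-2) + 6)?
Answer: -10080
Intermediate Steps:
(-40*18)*(-4*(-2) + 6) = -720*(8 + 6) = -720*14 = -10080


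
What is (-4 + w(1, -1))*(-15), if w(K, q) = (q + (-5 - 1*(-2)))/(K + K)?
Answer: 90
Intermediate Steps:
w(K, q) = (-3 + q)/(2*K) (w(K, q) = (q + (-5 + 2))/((2*K)) = (q - 3)*(1/(2*K)) = (-3 + q)*(1/(2*K)) = (-3 + q)/(2*K))
(-4 + w(1, -1))*(-15) = (-4 + (1/2)*(-3 - 1)/1)*(-15) = (-4 + (1/2)*1*(-4))*(-15) = (-4 - 2)*(-15) = -6*(-15) = 90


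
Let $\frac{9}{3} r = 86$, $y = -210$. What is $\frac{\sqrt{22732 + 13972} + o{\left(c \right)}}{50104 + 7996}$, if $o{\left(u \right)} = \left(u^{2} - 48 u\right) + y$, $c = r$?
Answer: $- \frac{3439}{261450} + \frac{\sqrt{2294}}{14525} \approx -0.0098561$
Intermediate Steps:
$r = \frac{86}{3}$ ($r = \frac{1}{3} \cdot 86 = \frac{86}{3} \approx 28.667$)
$c = \frac{86}{3} \approx 28.667$
$o{\left(u \right)} = -210 + u^{2} - 48 u$ ($o{\left(u \right)} = \left(u^{2} - 48 u\right) - 210 = -210 + u^{2} - 48 u$)
$\frac{\sqrt{22732 + 13972} + o{\left(c \right)}}{50104 + 7996} = \frac{\sqrt{22732 + 13972} - \left(1586 - \frac{7396}{9}\right)}{50104 + 7996} = \frac{\sqrt{36704} - \frac{6878}{9}}{58100} = \left(4 \sqrt{2294} - \frac{6878}{9}\right) \frac{1}{58100} = \left(- \frac{6878}{9} + 4 \sqrt{2294}\right) \frac{1}{58100} = - \frac{3439}{261450} + \frac{\sqrt{2294}}{14525}$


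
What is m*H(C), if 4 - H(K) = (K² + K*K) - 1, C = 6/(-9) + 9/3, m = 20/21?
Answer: -1060/189 ≈ -5.6085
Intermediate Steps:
m = 20/21 (m = 20*(1/21) = 20/21 ≈ 0.95238)
C = 7/3 (C = 6*(-⅑) + 9*(⅓) = -⅔ + 3 = 7/3 ≈ 2.3333)
H(K) = 5 - 2*K² (H(K) = 4 - ((K² + K*K) - 1) = 4 - ((K² + K²) - 1) = 4 - (2*K² - 1) = 4 - (-1 + 2*K²) = 4 + (1 - 2*K²) = 5 - 2*K²)
m*H(C) = 20*(5 - 2*(7/3)²)/21 = 20*(5 - 2*49/9)/21 = 20*(5 - 98/9)/21 = (20/21)*(-53/9) = -1060/189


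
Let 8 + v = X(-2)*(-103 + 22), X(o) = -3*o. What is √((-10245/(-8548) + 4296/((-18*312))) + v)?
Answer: I*√13713359592985/166686 ≈ 22.216*I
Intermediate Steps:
v = -494 (v = -8 + (-3*(-2))*(-103 + 22) = -8 + 6*(-81) = -8 - 486 = -494)
√((-10245/(-8548) + 4296/((-18*312))) + v) = √((-10245/(-8548) + 4296/((-18*312))) - 494) = √((-10245*(-1/8548) + 4296/(-5616)) - 494) = √((10245/8548 + 4296*(-1/5616)) - 494) = √((10245/8548 - 179/234) - 494) = √(433619/1000116 - 494) = √(-493623685/1000116) = I*√13713359592985/166686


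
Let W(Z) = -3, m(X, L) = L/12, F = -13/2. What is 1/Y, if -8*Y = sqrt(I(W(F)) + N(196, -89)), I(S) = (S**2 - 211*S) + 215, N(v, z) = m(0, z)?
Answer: -16*sqrt(30585)/10195 ≈ -0.27447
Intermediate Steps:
F = -13/2 (F = -13*1/2 = -13/2 ≈ -6.5000)
m(X, L) = L/12 (m(X, L) = L*(1/12) = L/12)
N(v, z) = z/12
I(S) = 215 + S**2 - 211*S
Y = -sqrt(30585)/48 (Y = -sqrt((215 + (-3)**2 - 211*(-3)) + (1/12)*(-89))/8 = -sqrt((215 + 9 + 633) - 89/12)/8 = -sqrt(857 - 89/12)/8 = -sqrt(30585)/48 ≈ -3.6435)
1/Y = 1/(-sqrt(30585)/48) = -16*sqrt(30585)/10195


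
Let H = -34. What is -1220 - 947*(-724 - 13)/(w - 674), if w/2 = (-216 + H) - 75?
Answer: -2313219/1324 ≈ -1747.1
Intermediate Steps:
w = -650 (w = 2*((-216 - 34) - 75) = 2*(-250 - 75) = 2*(-325) = -650)
-1220 - 947*(-724 - 13)/(w - 674) = -1220 - 947*(-724 - 13)/(-650 - 674) = -1220 - (-697939)/(-1324) = -1220 - (-697939)*(-1)/1324 = -1220 - 947*737/1324 = -1220 - 697939/1324 = -2313219/1324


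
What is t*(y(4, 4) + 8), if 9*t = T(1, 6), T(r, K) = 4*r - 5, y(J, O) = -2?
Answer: -⅔ ≈ -0.66667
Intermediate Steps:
T(r, K) = -5 + 4*r
t = -⅑ (t = (-5 + 4*1)/9 = (-5 + 4)/9 = (⅑)*(-1) = -⅑ ≈ -0.11111)
t*(y(4, 4) + 8) = -(-2 + 8)/9 = -⅑*6 = -⅔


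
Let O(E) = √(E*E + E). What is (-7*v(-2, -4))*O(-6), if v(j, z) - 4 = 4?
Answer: -56*√30 ≈ -306.72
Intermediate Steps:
v(j, z) = 8 (v(j, z) = 4 + 4 = 8)
O(E) = √(E + E²) (O(E) = √(E² + E) = √(E + E²))
(-7*v(-2, -4))*O(-6) = (-7*8)*√(-6*(1 - 6)) = -56*√30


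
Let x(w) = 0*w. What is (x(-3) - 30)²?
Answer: 900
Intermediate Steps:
x(w) = 0
(x(-3) - 30)² = (0 - 30)² = (-30)² = 900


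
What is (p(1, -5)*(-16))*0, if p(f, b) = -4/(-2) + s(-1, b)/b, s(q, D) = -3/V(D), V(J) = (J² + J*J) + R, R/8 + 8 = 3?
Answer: 0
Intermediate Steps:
R = -40 (R = -64 + 8*3 = -64 + 24 = -40)
V(J) = -40 + 2*J² (V(J) = (J² + J*J) - 40 = (J² + J²) - 40 = 2*J² - 40 = -40 + 2*J²)
s(q, D) = -3/(-40 + 2*D²)
p(f, b) = 2 - 3/(b*(-40 + 2*b²)) (p(f, b) = -4/(-2) + (-3/(-40 + 2*b²))/b = -4*(-½) - 3/(b*(-40 + 2*b²)) = 2 - 3/(b*(-40 + 2*b²)))
(p(1, -5)*(-16))*0 = (((½)*(-3 + 4*(-5)*(-20 + (-5)²))/(-5*(-20 + (-5)²)))*(-16))*0 = (((½)*(-⅕)*(-3 + 4*(-5)*(-20 + 25))/(-20 + 25))*(-16))*0 = (((½)*(-⅕)*(-3 + 4*(-5)*5)/5)*(-16))*0 = (((½)*(-⅕)*(⅕)*(-3 - 100))*(-16))*0 = (((½)*(-⅕)*(⅕)*(-103))*(-16))*0 = ((103/50)*(-16))*0 = -824/25*0 = 0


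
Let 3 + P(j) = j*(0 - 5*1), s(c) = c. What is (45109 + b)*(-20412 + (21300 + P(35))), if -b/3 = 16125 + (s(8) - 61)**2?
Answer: -8302030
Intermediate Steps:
P(j) = -3 - 5*j (P(j) = -3 + j*(0 - 5*1) = -3 + j*(0 - 5) = -3 + j*(-5) = -3 - 5*j)
b = -56802 (b = -3*(16125 + (8 - 61)**2) = -3*(16125 + (-53)**2) = -3*(16125 + 2809) = -3*18934 = -56802)
(45109 + b)*(-20412 + (21300 + P(35))) = (45109 - 56802)*(-20412 + (21300 + (-3 - 5*35))) = -11693*(-20412 + (21300 + (-3 - 175))) = -11693*(-20412 + (21300 - 178)) = -11693*(-20412 + 21122) = -11693*710 = -8302030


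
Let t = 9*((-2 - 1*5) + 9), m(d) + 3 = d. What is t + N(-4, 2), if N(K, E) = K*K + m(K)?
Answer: 27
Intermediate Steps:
m(d) = -3 + d
N(K, E) = -3 + K + K² (N(K, E) = K*K + (-3 + K) = K² + (-3 + K) = -3 + K + K²)
t = 18 (t = 9*((-2 - 5) + 9) = 9*(-7 + 9) = 9*2 = 18)
t + N(-4, 2) = 18 + (-3 - 4 + (-4)²) = 18 + (-3 - 4 + 16) = 18 + 9 = 27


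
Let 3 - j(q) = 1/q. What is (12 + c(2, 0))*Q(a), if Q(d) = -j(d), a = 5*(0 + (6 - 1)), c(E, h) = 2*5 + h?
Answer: -1628/25 ≈ -65.120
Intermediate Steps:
c(E, h) = 10 + h
j(q) = 3 - 1/q
a = 25 (a = 5*(0 + 5) = 5*5 = 25)
Q(d) = -3 + 1/d (Q(d) = -(3 - 1/d) = -3 + 1/d)
(12 + c(2, 0))*Q(a) = (12 + (10 + 0))*(-3 + 1/25) = (12 + 10)*(-3 + 1/25) = 22*(-74/25) = -1628/25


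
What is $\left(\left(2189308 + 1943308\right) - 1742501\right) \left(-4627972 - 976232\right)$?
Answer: $-13394692043460$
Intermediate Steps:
$\left(\left(2189308 + 1943308\right) - 1742501\right) \left(-4627972 - 976232\right) = \left(4132616 - 1742501\right) \left(-5604204\right) = 2390115 \left(-5604204\right) = -13394692043460$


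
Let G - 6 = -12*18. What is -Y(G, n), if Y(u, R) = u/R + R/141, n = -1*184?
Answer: 2123/12972 ≈ 0.16366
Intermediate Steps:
G = -210 (G = 6 - 12*18 = 6 - 216 = -210)
n = -184
Y(u, R) = R/141 + u/R (Y(u, R) = u/R + R*(1/141) = u/R + R/141 = R/141 + u/R)
-Y(G, n) = -((1/141)*(-184) - 210/(-184)) = -(-184/141 - 210*(-1/184)) = -(-184/141 + 105/92) = -1*(-2123/12972) = 2123/12972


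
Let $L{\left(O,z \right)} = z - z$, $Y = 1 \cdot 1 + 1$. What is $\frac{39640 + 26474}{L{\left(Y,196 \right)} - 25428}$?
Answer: $- \frac{11019}{4238} \approx -2.6$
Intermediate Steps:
$Y = 2$ ($Y = 1 + 1 = 2$)
$L{\left(O,z \right)} = 0$
$\frac{39640 + 26474}{L{\left(Y,196 \right)} - 25428} = \frac{39640 + 26474}{0 - 25428} = \frac{66114}{-25428} = 66114 \left(- \frac{1}{25428}\right) = - \frac{11019}{4238}$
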